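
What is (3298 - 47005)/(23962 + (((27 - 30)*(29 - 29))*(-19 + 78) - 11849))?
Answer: -43707/12113 ≈ -3.6083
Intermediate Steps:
(3298 - 47005)/(23962 + (((27 - 30)*(29 - 29))*(-19 + 78) - 11849)) = -43707/(23962 + (-3*0*59 - 11849)) = -43707/(23962 + (0*59 - 11849)) = -43707/(23962 + (0 - 11849)) = -43707/(23962 - 11849) = -43707/12113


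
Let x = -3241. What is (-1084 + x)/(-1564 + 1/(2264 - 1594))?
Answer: 2897750/1047879 ≈ 2.7653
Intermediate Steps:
(-1084 + x)/(-1564 + 1/(2264 - 1594)) = (-1084 - 3241)/(-1564 + 1/(2264 - 1594)) = -4325/(-1564 + 1/670) = -4325/(-1047879/670) = -4325*(-670/1047879) = 2897750/1047879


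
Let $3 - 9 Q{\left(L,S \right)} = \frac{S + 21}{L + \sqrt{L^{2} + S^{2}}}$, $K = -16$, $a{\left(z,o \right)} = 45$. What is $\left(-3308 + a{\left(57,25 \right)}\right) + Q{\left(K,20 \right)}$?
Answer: $- \frac{734141}{225} - \frac{41 \sqrt{41}}{900} \approx -3263.1$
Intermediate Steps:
$Q{\left(L,S \right)} = \frac{1}{3} - \frac{21 + S}{9 \left(L + \sqrt{L^{2} + S^{2}}\right)}$ ($Q{\left(L,S \right)} = \frac{1}{3} - \frac{\left(S + 21\right) \frac{1}{L + \sqrt{L^{2} + S^{2}}}}{9} = \frac{1}{3} - \frac{\left(21 + S\right) \frac{1}{L + \sqrt{L^{2} + S^{2}}}}{9} = \frac{1}{3} - \frac{\frac{1}{L + \sqrt{L^{2} + S^{2}}} \left(21 + S\right)}{9} = \frac{1}{3} - \frac{21 + S}{9 \left(L + \sqrt{L^{2} + S^{2}}\right)}$)
$\left(-3308 + a{\left(57,25 \right)}\right) + Q{\left(K,20 \right)} = \left(-3308 + 45\right) + \frac{-21 - 20 + 3 \left(-16\right) + 3 \sqrt{\left(-16\right)^{2} + 20^{2}}}{9 \left(-16 + \sqrt{\left(-16\right)^{2} + 20^{2}}\right)} = -3263 + \frac{-21 - 20 - 48 + 3 \sqrt{256 + 400}}{9 \left(-16 + \sqrt{256 + 400}\right)} = -3263 + \frac{-21 - 20 - 48 + 3 \sqrt{656}}{9 \left(-16 + \sqrt{656}\right)} = -3263 + \frac{-21 - 20 - 48 + 3 \cdot 4 \sqrt{41}}{9 \left(-16 + 4 \sqrt{41}\right)} = -3263 + \frac{-21 - 20 - 48 + 12 \sqrt{41}}{9 \left(-16 + 4 \sqrt{41}\right)} = -3263 + \frac{-89 + 12 \sqrt{41}}{9 \left(-16 + 4 \sqrt{41}\right)}$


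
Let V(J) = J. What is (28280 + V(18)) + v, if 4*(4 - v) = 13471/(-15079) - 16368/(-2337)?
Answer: 1329730636413/46986164 ≈ 28300.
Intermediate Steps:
v = 116167541/46986164 (v = 4 - (13471/(-15079) - 16368/(-2337))/4 = 4 - (13471*(-1/15079) - 16368*(-1/2337))/4 = 4 - (-13471/15079 + 5456/779)/4 = 4 - ¼*71777115/11746541 = 4 - 71777115/46986164 = 116167541/46986164 ≈ 2.4724)
(28280 + V(18)) + v = (28280 + 18) + 116167541/46986164 = 28298 + 116167541/46986164 = 1329730636413/46986164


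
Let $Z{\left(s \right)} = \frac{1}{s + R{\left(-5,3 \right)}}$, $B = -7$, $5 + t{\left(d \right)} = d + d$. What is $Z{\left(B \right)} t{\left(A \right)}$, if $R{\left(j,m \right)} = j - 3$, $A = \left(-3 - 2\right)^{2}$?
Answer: $-3$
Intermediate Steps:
$A = 25$ ($A = \left(-5\right)^{2} = 25$)
$R{\left(j,m \right)} = -3 + j$
$t{\left(d \right)} = -5 + 2 d$ ($t{\left(d \right)} = -5 + \left(d + d\right) = -5 + 2 d$)
$Z{\left(s \right)} = \frac{1}{-8 + s}$ ($Z{\left(s \right)} = \frac{1}{s - 8} = \frac{1}{-8 + s}$)
$Z{\left(B \right)} t{\left(A \right)} = \frac{-5 + 2 \cdot 25}{-8 - 7} = \frac{-5 + 50}{-15} = \left(- \frac{1}{15}\right) 45 = -3$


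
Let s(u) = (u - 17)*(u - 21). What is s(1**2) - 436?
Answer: -116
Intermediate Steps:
s(u) = (-21 + u)*(-17 + u) (s(u) = (-17 + u)*(-21 + u) = (-21 + u)*(-17 + u))
s(1**2) - 436 = (357 + (1**2)**2 - 38*1**2) - 436 = (357 + 1**2 - 38*1) - 436 = (357 + 1 - 38) - 436 = 320 - 436 = -116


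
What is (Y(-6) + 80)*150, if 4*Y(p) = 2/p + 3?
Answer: 12100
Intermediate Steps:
Y(p) = ¾ + 1/(2*p) (Y(p) = (2/p + 3)/4 = (3 + 2/p)/4 = ¾ + 1/(2*p))
(Y(-6) + 80)*150 = ((¼)*(2 + 3*(-6))/(-6) + 80)*150 = ((¼)*(-⅙)*(2 - 18) + 80)*150 = ((¼)*(-⅙)*(-16) + 80)*150 = (⅔ + 80)*150 = (242/3)*150 = 12100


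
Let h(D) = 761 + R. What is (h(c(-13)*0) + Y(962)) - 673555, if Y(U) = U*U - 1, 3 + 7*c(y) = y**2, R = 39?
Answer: 252688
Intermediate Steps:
c(y) = -3/7 + y**2/7
Y(U) = -1 + U**2 (Y(U) = U**2 - 1 = -1 + U**2)
h(D) = 800 (h(D) = 761 + 39 = 800)
(h(c(-13)*0) + Y(962)) - 673555 = (800 + (-1 + 962**2)) - 673555 = (800 + (-1 + 925444)) - 673555 = (800 + 925443) - 673555 = 926243 - 673555 = 252688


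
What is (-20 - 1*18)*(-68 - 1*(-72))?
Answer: -152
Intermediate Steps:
(-20 - 1*18)*(-68 - 1*(-72)) = (-20 - 18)*(-68 + 72) = -38*4 = -152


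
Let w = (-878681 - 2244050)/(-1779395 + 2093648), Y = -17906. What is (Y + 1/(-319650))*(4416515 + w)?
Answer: -3971928832099094350582/50225485725 ≈ -7.9082e+10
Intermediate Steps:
w = -3122731/314253 ≈ -9.9370
(Y + 1/(-319650))*(4416515 + w) = (-17906 + 1/(-319650))*(4416515 - 3122731/314253) = (-17906 - 1/319650)*(1387899965564/314253) = -5723652901/319650*1387899965564/314253 = -3971928832099094350582/50225485725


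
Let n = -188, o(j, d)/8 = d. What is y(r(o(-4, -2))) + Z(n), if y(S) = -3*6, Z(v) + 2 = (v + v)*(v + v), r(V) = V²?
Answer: 141356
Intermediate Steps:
o(j, d) = 8*d
Z(v) = -2 + 4*v² (Z(v) = -2 + (v + v)*(v + v) = -2 + (2*v)*(2*v) = -2 + 4*v²)
y(S) = -18
y(r(o(-4, -2))) + Z(n) = -18 + (-2 + 4*(-188)²) = -18 + (-2 + 4*35344) = -18 + (-2 + 141376) = -18 + 141374 = 141356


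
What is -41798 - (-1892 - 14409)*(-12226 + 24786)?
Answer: 204698762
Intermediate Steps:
-41798 - (-1892 - 14409)*(-12226 + 24786) = -41798 - (-16301)*12560 = -41798 - 1*(-204740560) = -41798 + 204740560 = 204698762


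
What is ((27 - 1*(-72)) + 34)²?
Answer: 17689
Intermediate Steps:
((27 - 1*(-72)) + 34)² = ((27 + 72) + 34)² = (99 + 34)² = 133² = 17689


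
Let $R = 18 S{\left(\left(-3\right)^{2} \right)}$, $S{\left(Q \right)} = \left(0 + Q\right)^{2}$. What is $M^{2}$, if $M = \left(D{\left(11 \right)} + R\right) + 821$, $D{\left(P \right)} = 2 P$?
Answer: $5294601$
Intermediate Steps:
$S{\left(Q \right)} = Q^{2}$
$R = 1458$ ($R = 18 \left(\left(-3\right)^{2}\right)^{2} = 18 \cdot 9^{2} = 18 \cdot 81 = 1458$)
$M = 2301$ ($M = \left(2 \cdot 11 + 1458\right) + 821 = \left(22 + 1458\right) + 821 = 1480 + 821 = 2301$)
$M^{2} = 2301^{2} = 5294601$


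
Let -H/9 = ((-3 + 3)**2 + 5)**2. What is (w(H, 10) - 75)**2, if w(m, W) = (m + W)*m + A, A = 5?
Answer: 2333373025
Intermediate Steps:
H = -225 (H = -9*((-3 + 3)**2 + 5)**2 = -9*(0**2 + 5)**2 = -9*(0 + 5)**2 = -9*5**2 = -9*25 = -225)
w(m, W) = 5 + m*(W + m) (w(m, W) = (m + W)*m + 5 = (W + m)*m + 5 = m*(W + m) + 5 = 5 + m*(W + m))
(w(H, 10) - 75)**2 = ((5 + (-225)**2 + 10*(-225)) - 75)**2 = ((5 + 50625 - 2250) - 75)**2 = (48380 - 75)**2 = 48305**2 = 2333373025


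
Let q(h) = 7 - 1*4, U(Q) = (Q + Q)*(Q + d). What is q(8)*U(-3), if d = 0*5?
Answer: 54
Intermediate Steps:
d = 0
U(Q) = 2*Q² (U(Q) = (Q + Q)*(Q + 0) = (2*Q)*Q = 2*Q²)
q(h) = 3 (q(h) = 7 - 4 = 3)
q(8)*U(-3) = 3*(2*(-3)²) = 3*(2*9) = 3*18 = 54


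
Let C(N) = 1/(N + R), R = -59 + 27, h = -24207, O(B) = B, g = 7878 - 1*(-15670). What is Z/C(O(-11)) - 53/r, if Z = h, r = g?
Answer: 24511136695/23548 ≈ 1.0409e+6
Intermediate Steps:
g = 23548 (g = 7878 + 15670 = 23548)
r = 23548
R = -32
Z = -24207
C(N) = 1/(-32 + N) (C(N) = 1/(N - 32) = 1/(-32 + N))
Z/C(O(-11)) - 53/r = -24207/(1/(-32 - 11)) - 53/23548 = -24207/(1/(-43)) - 53*1/23548 = -24207/(-1/43) - 53/23548 = -24207*(-43) - 53/23548 = 1040901 - 53/23548 = 24511136695/23548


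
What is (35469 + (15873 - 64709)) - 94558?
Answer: -107925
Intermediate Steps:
(35469 + (15873 - 64709)) - 94558 = (35469 - 48836) - 94558 = -13367 - 94558 = -107925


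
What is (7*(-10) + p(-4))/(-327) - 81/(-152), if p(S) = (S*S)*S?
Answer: 46855/49704 ≈ 0.94268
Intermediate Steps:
p(S) = S³ (p(S) = S²*S = S³)
(7*(-10) + p(-4))/(-327) - 81/(-152) = (7*(-10) + (-4)³)/(-327) - 81/(-152) = (-70 - 64)*(-1/327) - 81*(-1/152) = -134*(-1/327) + 81/152 = 134/327 + 81/152 = 46855/49704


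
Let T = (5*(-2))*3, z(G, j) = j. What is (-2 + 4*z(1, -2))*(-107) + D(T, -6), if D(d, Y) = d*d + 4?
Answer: 1974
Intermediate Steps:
T = -30 (T = -10*3 = -30)
D(d, Y) = 4 + d**2 (D(d, Y) = d**2 + 4 = 4 + d**2)
(-2 + 4*z(1, -2))*(-107) + D(T, -6) = (-2 + 4*(-2))*(-107) + (4 + (-30)**2) = (-2 - 8)*(-107) + (4 + 900) = -10*(-107) + 904 = 1070 + 904 = 1974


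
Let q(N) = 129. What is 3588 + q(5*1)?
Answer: 3717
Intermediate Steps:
3588 + q(5*1) = 3588 + 129 = 3717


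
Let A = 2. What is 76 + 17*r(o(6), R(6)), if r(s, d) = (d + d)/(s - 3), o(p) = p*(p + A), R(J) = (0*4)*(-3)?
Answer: 76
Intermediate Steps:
R(J) = 0 (R(J) = 0*(-3) = 0)
o(p) = p*(2 + p) (o(p) = p*(p + 2) = p*(2 + p))
r(s, d) = 2*d/(-3 + s) (r(s, d) = (2*d)/(-3 + s) = 2*d/(-3 + s))
76 + 17*r(o(6), R(6)) = 76 + 17*(2*0/(-3 + 6*(2 + 6))) = 76 + 17*(2*0/(-3 + 6*8)) = 76 + 17*(2*0/(-3 + 48)) = 76 + 17*(2*0/45) = 76 + 17*(2*0*(1/45)) = 76 + 17*0 = 76 + 0 = 76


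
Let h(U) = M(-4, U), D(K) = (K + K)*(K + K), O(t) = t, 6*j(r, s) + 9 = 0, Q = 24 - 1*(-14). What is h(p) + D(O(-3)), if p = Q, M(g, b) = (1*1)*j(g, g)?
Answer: 69/2 ≈ 34.500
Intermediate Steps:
Q = 38 (Q = 24 + 14 = 38)
j(r, s) = -3/2 (j(r, s) = -3/2 + (⅙)*0 = -3/2 + 0 = -3/2)
D(K) = 4*K² (D(K) = (2*K)*(2*K) = 4*K²)
M(g, b) = -3/2 (M(g, b) = (1*1)*(-3/2) = 1*(-3/2) = -3/2)
p = 38
h(U) = -3/2
h(p) + D(O(-3)) = -3/2 + 4*(-3)² = -3/2 + 4*9 = -3/2 + 36 = 69/2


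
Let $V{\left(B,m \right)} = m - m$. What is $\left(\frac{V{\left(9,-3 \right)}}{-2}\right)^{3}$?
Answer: $0$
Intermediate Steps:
$V{\left(B,m \right)} = 0$
$\left(\frac{V{\left(9,-3 \right)}}{-2}\right)^{3} = \left(\frac{0}{-2}\right)^{3} = \left(0 \left(- \frac{1}{2}\right)\right)^{3} = 0^{3} = 0$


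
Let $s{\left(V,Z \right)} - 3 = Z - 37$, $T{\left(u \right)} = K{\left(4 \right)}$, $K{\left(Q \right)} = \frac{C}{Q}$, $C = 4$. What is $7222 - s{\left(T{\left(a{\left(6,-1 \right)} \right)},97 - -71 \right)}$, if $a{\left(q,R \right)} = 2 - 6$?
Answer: $7088$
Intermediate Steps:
$a{\left(q,R \right)} = -4$ ($a{\left(q,R \right)} = 2 - 6 = -4$)
$K{\left(Q \right)} = \frac{4}{Q}$
$T{\left(u \right)} = 1$ ($T{\left(u \right)} = \frac{4}{4} = 4 \cdot \frac{1}{4} = 1$)
$s{\left(V,Z \right)} = -34 + Z$ ($s{\left(V,Z \right)} = 3 + \left(Z - 37\right) = 3 + \left(-37 + Z\right) = -34 + Z$)
$7222 - s{\left(T{\left(a{\left(6,-1 \right)} \right)},97 - -71 \right)} = 7222 - \left(-34 + \left(97 - -71\right)\right) = 7222 - \left(-34 + \left(97 + 71\right)\right) = 7222 - \left(-34 + 168\right) = 7222 - 134 = 7088$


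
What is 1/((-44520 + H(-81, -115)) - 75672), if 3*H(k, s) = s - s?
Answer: -1/120192 ≈ -8.3200e-6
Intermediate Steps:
H(k, s) = 0 (H(k, s) = (s - s)/3 = (⅓)*0 = 0)
1/((-44520 + H(-81, -115)) - 75672) = 1/((-44520 + 0) - 75672) = 1/(-44520 - 75672) = 1/(-120192) = -1/120192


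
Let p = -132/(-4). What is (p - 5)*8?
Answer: 224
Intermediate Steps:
p = 33 (p = -132*(-¼) = 33)
(p - 5)*8 = (33 - 5)*8 = 28*8 = 224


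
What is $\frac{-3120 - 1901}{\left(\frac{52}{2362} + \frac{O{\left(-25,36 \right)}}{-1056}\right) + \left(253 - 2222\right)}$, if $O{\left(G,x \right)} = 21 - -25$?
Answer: $\frac{3130934928}{1227818827} \approx 2.55$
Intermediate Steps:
$O{\left(G,x \right)} = 46$ ($O{\left(G,x \right)} = 21 + 25 = 46$)
$\frac{-3120 - 1901}{\left(\frac{52}{2362} + \frac{O{\left(-25,36 \right)}}{-1056}\right) + \left(253 - 2222\right)} = \frac{-3120 - 1901}{\left(\frac{52}{2362} + \frac{46}{-1056}\right) + \left(253 - 2222\right)} = - \frac{5021}{\left(52 \cdot \frac{1}{2362} + 46 \left(- \frac{1}{1056}\right)\right) - 1969} = - \frac{5021}{\left(\frac{26}{1181} - \frac{23}{528}\right) - 1969} = - \frac{5021}{- \frac{13435}{623568} - 1969} = - \frac{5021}{- \frac{1227818827}{623568}} = \left(-5021\right) \left(- \frac{623568}{1227818827}\right) = \frac{3130934928}{1227818827}$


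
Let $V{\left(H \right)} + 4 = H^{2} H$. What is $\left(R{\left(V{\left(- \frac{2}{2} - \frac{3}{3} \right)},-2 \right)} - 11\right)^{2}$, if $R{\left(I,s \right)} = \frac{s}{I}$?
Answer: $\frac{4225}{36} \approx 117.36$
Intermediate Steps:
$V{\left(H \right)} = -4 + H^{3}$ ($V{\left(H \right)} = -4 + H^{2} H = -4 + H^{3}$)
$\left(R{\left(V{\left(- \frac{2}{2} - \frac{3}{3} \right)},-2 \right)} - 11\right)^{2} = \left(- \frac{2}{-4 + \left(- \frac{2}{2} - \frac{3}{3}\right)^{3}} - 11\right)^{2} = \left(- \frac{2}{-4 + \left(\left(-2\right) \frac{1}{2} - 1\right)^{3}} - 11\right)^{2} = \left(- \frac{2}{-4 + \left(-1 - 1\right)^{3}} - 11\right)^{2} = \left(- \frac{2}{-4 + \left(-2\right)^{3}} - 11\right)^{2} = \left(- \frac{2}{-4 - 8} - 11\right)^{2} = \left(- \frac{2}{-12} - 11\right)^{2} = \left(\left(-2\right) \left(- \frac{1}{12}\right) - 11\right)^{2} = \left(\frac{1}{6} - 11\right)^{2} = \left(- \frac{65}{6}\right)^{2} = \frac{4225}{36}$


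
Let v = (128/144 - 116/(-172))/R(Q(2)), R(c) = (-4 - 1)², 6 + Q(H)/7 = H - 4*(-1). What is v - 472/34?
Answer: -454603/32895 ≈ -13.820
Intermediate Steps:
Q(H) = -14 + 7*H (Q(H) = -42 + 7*(H - 4*(-1)) = -42 + 7*(H + 4) = -42 + 7*(4 + H) = -42 + (28 + 7*H) = -14 + 7*H)
R(c) = 25 (R(c) = (-5)² = 25)
v = 121/1935 (v = (128/144 - 116/(-172))/25 = (128*(1/144) - 116*(-1/172))*(1/25) = (8/9 + 29/43)*(1/25) = (605/387)*(1/25) = 121/1935 ≈ 0.062532)
v - 472/34 = 121/1935 - 472/34 = 121/1935 - 1*236/17 = 121/1935 - 236/17 = -454603/32895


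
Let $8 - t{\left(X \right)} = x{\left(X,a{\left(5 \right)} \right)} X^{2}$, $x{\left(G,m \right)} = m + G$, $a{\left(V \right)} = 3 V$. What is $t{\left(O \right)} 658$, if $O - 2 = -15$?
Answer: $-217140$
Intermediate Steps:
$x{\left(G,m \right)} = G + m$
$O = -13$ ($O = 2 - 15 = -13$)
$t{\left(X \right)} = 8 - X^{2} \left(15 + X\right)$ ($t{\left(X \right)} = 8 - \left(X + 3 \cdot 5\right) X^{2} = 8 - \left(X + 15\right) X^{2} = 8 - \left(15 + X\right) X^{2} = 8 - X^{2} \left(15 + X\right)$)
$t{\left(O \right)} 658 = \left(8 - \left(-13\right)^{2} \left(15 - 13\right)\right) 658 = \left(8 - 169 \cdot 2\right) 658 = \left(8 - 338\right) 658 = \left(-330\right) 658 = -217140$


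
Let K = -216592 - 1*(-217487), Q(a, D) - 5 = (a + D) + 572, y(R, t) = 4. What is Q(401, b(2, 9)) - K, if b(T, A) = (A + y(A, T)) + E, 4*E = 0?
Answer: 96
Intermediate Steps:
E = 0 (E = (1/4)*0 = 0)
b(T, A) = 4 + A (b(T, A) = (A + 4) + 0 = (4 + A) + 0 = 4 + A)
Q(a, D) = 577 + D + a (Q(a, D) = 5 + ((a + D) + 572) = 5 + ((D + a) + 572) = 5 + (572 + D + a) = 577 + D + a)
K = 895 (K = -216592 + 217487 = 895)
Q(401, b(2, 9)) - K = (577 + (4 + 9) + 401) - 1*895 = (577 + 13 + 401) - 895 = 991 - 895 = 96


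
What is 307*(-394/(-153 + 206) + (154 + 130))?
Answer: 4500006/53 ≈ 84906.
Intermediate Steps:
307*(-394/(-153 + 206) + (154 + 130)) = 307*(-394/53 + 284) = 307*(14658/53) = 4500006/53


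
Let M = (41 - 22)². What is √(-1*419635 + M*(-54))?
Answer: I*√439129 ≈ 662.67*I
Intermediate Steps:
M = 361 (M = 19² = 361)
√(-1*419635 + M*(-54)) = √(-1*419635 + 361*(-54)) = √(-419635 - 19494) = √(-439129) = I*√439129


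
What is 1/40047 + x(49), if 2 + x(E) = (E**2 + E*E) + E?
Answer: 194187904/40047 ≈ 4849.0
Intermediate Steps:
x(E) = -2 + E + 2*E**2 (x(E) = -2 + ((E**2 + E*E) + E) = -2 + ((E**2 + E**2) + E) = -2 + (2*E**2 + E) = -2 + (E + 2*E**2) = -2 + E + 2*E**2)
1/40047 + x(49) = 1/40047 + (-2 + 49 + 2*49**2) = 1/40047 + (-2 + 49 + 2*2401) = 1/40047 + (-2 + 49 + 4802) = 1/40047 + 4849 = 194187904/40047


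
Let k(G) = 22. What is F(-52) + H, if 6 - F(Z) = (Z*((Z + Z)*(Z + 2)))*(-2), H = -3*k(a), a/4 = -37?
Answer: -540860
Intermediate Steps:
a = -148 (a = 4*(-37) = -148)
H = -66 (H = -3*22 = -66)
F(Z) = 6 + 4*Z²*(2 + Z) (F(Z) = 6 - Z*((Z + Z)*(Z + 2))*(-2) = 6 - Z*((2*Z)*(2 + Z))*(-2) = 6 - Z*(2*Z*(2 + Z))*(-2) = 6 - 2*Z²*(2 + Z)*(-2) = 6 - (-4)*Z²*(2 + Z) = 6 + 4*Z²*(2 + Z))
F(-52) + H = (6 + 4*(-52)³ + 8*(-52)²) - 66 = (6 + 4*(-140608) + 8*2704) - 66 = (6 - 562432 + 21632) - 66 = -540794 - 66 = -540860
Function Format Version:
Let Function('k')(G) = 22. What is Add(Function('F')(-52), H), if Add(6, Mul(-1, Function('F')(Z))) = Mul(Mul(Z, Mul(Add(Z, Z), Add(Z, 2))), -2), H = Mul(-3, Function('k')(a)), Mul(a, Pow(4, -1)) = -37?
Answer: -540860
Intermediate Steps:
a = -148 (a = Mul(4, -37) = -148)
H = -66 (H = Mul(-3, 22) = -66)
Function('F')(Z) = Add(6, Mul(4, Pow(Z, 2), Add(2, Z))) (Function('F')(Z) = Add(6, Mul(-1, Mul(Mul(Z, Mul(Add(Z, Z), Add(Z, 2))), -2))) = Add(6, Mul(-1, Mul(Mul(Z, Mul(Mul(2, Z), Add(2, Z))), -2))) = Add(6, Mul(-1, Mul(Mul(Z, Mul(2, Z, Add(2, Z))), -2))) = Add(6, Mul(-1, Mul(Mul(2, Pow(Z, 2), Add(2, Z)), -2))) = Add(6, Mul(-1, Mul(-4, Pow(Z, 2), Add(2, Z)))) = Add(6, Mul(4, Pow(Z, 2), Add(2, Z))))
Add(Function('F')(-52), H) = Add(Add(6, Mul(4, Pow(-52, 3)), Mul(8, Pow(-52, 2))), -66) = Add(Add(6, Mul(4, -140608), Mul(8, 2704)), -66) = Add(Add(6, -562432, 21632), -66) = Add(-540794, -66) = -540860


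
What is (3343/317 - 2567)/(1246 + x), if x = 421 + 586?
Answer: -270132/238067 ≈ -1.1347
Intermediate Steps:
x = 1007
(3343/317 - 2567)/(1246 + x) = (3343/317 - 2567)/(1246 + 1007) = (3343*(1/317) - 2567)/2253 = (3343/317 - 2567)*(1/2253) = -810396/317*1/2253 = -270132/238067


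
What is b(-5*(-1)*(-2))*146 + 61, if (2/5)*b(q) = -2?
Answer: -669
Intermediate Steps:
b(q) = -5 (b(q) = (5/2)*(-2) = -5)
b(-5*(-1)*(-2))*146 + 61 = -5*146 + 61 = -730 + 61 = -669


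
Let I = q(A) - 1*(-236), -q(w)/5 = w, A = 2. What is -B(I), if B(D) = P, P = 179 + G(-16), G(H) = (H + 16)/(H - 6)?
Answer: -179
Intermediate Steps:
q(w) = -5*w
G(H) = (16 + H)/(-6 + H)
I = 226 (I = -5*2 - 1*(-236) = -10 + 236 = 226)
P = 179 (P = 179 + (16 - 16)/(-6 - 16) = 179 + 0/(-22) = 179 - 1/22*0 = 179 + 0 = 179)
B(D) = 179
-B(I) = -1*179 = -179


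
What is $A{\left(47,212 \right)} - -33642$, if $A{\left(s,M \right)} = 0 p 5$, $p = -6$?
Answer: $33642$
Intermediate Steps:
$A{\left(s,M \right)} = 0$ ($A{\left(s,M \right)} = 0 \left(-6\right) 5 = 0 \cdot 5 = 0$)
$A{\left(47,212 \right)} - -33642 = 0 - -33642 = 0 + 33642 = 33642$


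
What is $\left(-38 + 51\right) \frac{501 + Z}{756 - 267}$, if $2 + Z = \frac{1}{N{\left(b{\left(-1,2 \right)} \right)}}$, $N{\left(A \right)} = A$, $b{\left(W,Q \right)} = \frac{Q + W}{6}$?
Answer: $\frac{6565}{489} \approx 13.425$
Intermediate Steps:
$b{\left(W,Q \right)} = \frac{Q}{6} + \frac{W}{6}$ ($b{\left(W,Q \right)} = \left(Q + W\right) \frac{1}{6} = \frac{Q}{6} + \frac{W}{6}$)
$Z = 4$ ($Z = -2 + \frac{1}{\frac{1}{6} \cdot 2 + \frac{1}{6} \left(-1\right)} = -2 + \frac{1}{\frac{1}{3} - \frac{1}{6}} = -2 + \frac{1}{\frac{1}{6}} = -2 + 6 = 4$)
$\left(-38 + 51\right) \frac{501 + Z}{756 - 267} = \left(-38 + 51\right) \frac{501 + 4}{756 - 267} = 13 \frac{505}{756 - 267} = 13 \cdot \frac{505}{489} = \frac{6565}{489}$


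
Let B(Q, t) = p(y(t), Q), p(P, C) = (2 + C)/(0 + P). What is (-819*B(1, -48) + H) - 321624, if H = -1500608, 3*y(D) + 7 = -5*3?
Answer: -40081733/22 ≈ -1.8219e+6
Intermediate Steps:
y(D) = -22/3 (y(D) = -7/3 + (-5*3)/3 = -7/3 + (⅓)*(-15) = -7/3 - 5 = -22/3)
p(P, C) = (2 + C)/P
B(Q, t) = -3/11 - 3*Q/22 (B(Q, t) = (2 + Q)/(-22/3) = -3*(2 + Q)/22 = -3/11 - 3*Q/22)
(-819*B(1, -48) + H) - 321624 = (-819*(-3/11 - 3/22*1) - 1500608) - 321624 = (-819*(-3/11 - 3/22) - 1500608) - 321624 = (-819*(-9/22) - 1500608) - 321624 = (7371/22 - 1500608) - 321624 = -33006005/22 - 321624 = -40081733/22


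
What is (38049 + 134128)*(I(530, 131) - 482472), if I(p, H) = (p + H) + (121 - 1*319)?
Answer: -82990863593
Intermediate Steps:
I(p, H) = -198 + H + p (I(p, H) = (H + p) + (121 - 319) = (H + p) - 198 = -198 + H + p)
(38049 + 134128)*(I(530, 131) - 482472) = (38049 + 134128)*((-198 + 131 + 530) - 482472) = 172177*(463 - 482472) = 172177*(-482009) = -82990863593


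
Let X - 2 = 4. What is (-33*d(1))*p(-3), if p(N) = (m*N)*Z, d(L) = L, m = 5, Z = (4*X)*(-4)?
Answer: -47520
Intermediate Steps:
X = 6 (X = 2 + 4 = 6)
Z = -96 (Z = (4*6)*(-4) = 24*(-4) = -96)
p(N) = -480*N (p(N) = (5*N)*(-96) = -480*N)
(-33*d(1))*p(-3) = (-33*1)*(-480*(-3)) = -33*1440 = -47520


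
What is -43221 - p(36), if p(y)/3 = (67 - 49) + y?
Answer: -43383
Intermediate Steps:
p(y) = 54 + 3*y (p(y) = 3*((67 - 49) + y) = 3*(18 + y) = 54 + 3*y)
-43221 - p(36) = -43221 - (54 + 3*36) = -43221 - (54 + 108) = -43221 - 1*162 = -43221 - 162 = -43383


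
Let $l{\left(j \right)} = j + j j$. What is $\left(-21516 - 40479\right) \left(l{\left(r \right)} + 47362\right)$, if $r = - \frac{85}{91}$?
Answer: $- \frac{24314700122940}{8281} \approx -2.9362 \cdot 10^{9}$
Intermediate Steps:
$r = - \frac{85}{91}$ ($r = \left(-85\right) \frac{1}{91} = - \frac{85}{91} \approx -0.93407$)
$l{\left(j \right)} = j + j^{2}$
$\left(-21516 - 40479\right) \left(l{\left(r \right)} + 47362\right) = \left(-21516 - 40479\right) \left(- \frac{85 \left(1 - \frac{85}{91}\right)}{91} + 47362\right) = - 61995 \left(\left(- \frac{85}{91}\right) \frac{6}{91} + 47362\right) = - 61995 \left(- \frac{510}{8281} + 47362\right) = \left(-61995\right) \frac{392204212}{8281} = - \frac{24314700122940}{8281}$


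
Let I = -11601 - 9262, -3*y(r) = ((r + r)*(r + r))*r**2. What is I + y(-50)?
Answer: -25062589/3 ≈ -8.3542e+6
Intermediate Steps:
y(r) = -4*r**4/3 (y(r) = -(r + r)*(r + r)*r**2/3 = -(2*r)*(2*r)*r**2/3 = -4*r**2*r**2/3 = -4*r**4/3)
I = -20863
I + y(-50) = -20863 - 4/3*(-50)**4 = -20863 - 4/3*6250000 = -20863 - 25000000/3 = -25062589/3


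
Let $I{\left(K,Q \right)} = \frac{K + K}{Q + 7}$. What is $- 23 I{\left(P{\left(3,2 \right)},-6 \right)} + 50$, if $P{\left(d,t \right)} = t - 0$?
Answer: $-42$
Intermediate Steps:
$P{\left(d,t \right)} = t$ ($P{\left(d,t \right)} = t + 0 = t$)
$I{\left(K,Q \right)} = \frac{2 K}{7 + Q}$
$- 23 I{\left(P{\left(3,2 \right)},-6 \right)} + 50 = - 23 \cdot 2 \cdot 2 \frac{1}{7 - 6} + 50 = - 23 \cdot 2 \cdot 2 \cdot 1^{-1} + 50 = - 23 \cdot 2 \cdot 2 \cdot 1 + 50 = \left(-23\right) 4 + 50 = -92 + 50 = -42$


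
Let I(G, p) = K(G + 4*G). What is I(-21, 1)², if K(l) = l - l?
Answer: 0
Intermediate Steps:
K(l) = 0
I(G, p) = 0
I(-21, 1)² = 0² = 0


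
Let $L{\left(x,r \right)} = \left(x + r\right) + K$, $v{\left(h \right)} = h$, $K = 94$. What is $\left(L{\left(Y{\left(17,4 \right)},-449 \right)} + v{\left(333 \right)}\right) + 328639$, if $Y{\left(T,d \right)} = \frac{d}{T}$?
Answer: $\frac{5586493}{17} \approx 3.2862 \cdot 10^{5}$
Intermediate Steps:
$L{\left(x,r \right)} = 94 + r + x$ ($L{\left(x,r \right)} = \left(x + r\right) + 94 = \left(r + x\right) + 94 = 94 + r + x$)
$\left(L{\left(Y{\left(17,4 \right)},-449 \right)} + v{\left(333 \right)}\right) + 328639 = \left(\left(94 - 449 + \frac{4}{17}\right) + 333\right) + 328639 = \left(- \frac{6031}{17} + 333\right) + 328639 = - \frac{370}{17} + 328639 = \frac{5586493}{17}$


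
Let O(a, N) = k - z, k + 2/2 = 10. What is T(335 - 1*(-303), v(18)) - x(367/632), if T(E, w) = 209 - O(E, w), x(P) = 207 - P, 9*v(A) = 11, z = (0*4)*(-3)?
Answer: -4057/632 ≈ -6.4193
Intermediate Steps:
k = 9 (k = -1 + 10 = 9)
z = 0 (z = 0*(-3) = 0)
v(A) = 11/9 (v(A) = (⅑)*11 = 11/9)
O(a, N) = 9 (O(a, N) = 9 - 1*0 = 9 + 0 = 9)
T(E, w) = 200 (T(E, w) = 209 - 1*9 = 209 - 9 = 200)
T(335 - 1*(-303), v(18)) - x(367/632) = 200 - (207 - 367/632) = 200 - 1*130457/632 = 200 - 130457/632 = -4057/632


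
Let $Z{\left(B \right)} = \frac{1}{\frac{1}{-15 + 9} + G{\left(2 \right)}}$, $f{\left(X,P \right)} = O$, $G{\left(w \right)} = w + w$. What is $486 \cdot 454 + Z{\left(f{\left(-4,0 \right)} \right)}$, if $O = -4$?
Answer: $\frac{5074818}{23} \approx 2.2064 \cdot 10^{5}$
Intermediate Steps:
$G{\left(w \right)} = 2 w$
$f{\left(X,P \right)} = -4$
$Z{\left(B \right)} = \frac{6}{23}$ ($Z{\left(B \right)} = \frac{1}{\frac{1}{-15 + 9} + 2 \cdot 2} = \frac{1}{\frac{1}{-6} + 4} = \frac{1}{- \frac{1}{6} + 4} = \frac{1}{\frac{23}{6}} = \frac{6}{23}$)
$486 \cdot 454 + Z{\left(f{\left(-4,0 \right)} \right)} = 486 \cdot 454 + \frac{6}{23} = 220644 + \frac{6}{23} = \frac{5074818}{23}$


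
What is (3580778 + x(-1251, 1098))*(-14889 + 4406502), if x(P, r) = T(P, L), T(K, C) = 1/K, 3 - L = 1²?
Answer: 2185829378385089/139 ≈ 1.5725e+13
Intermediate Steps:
L = 2 (L = 3 - 1*1² = 3 - 1*1 = 3 - 1 = 2)
x(P, r) = 1/P
(3580778 + x(-1251, 1098))*(-14889 + 4406502) = (3580778 + 1/(-1251))*(-14889 + 4406502) = (3580778 - 1/1251)*4391613 = (4479553277/1251)*4391613 = 2185829378385089/139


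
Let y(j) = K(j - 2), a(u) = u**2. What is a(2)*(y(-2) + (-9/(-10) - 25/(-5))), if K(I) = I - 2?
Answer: -2/5 ≈ -0.40000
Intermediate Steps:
K(I) = -2 + I
y(j) = -4 + j (y(j) = -2 + (j - 2) = -2 + (-2 + j) = -4 + j)
a(2)*(y(-2) + (-9/(-10) - 25/(-5))) = 2**2*((-4 - 2) + (-9/(-10) - 25/(-5))) = 4*(-6 + (-9*(-1/10) - 25*(-1/5))) = 4*(-6 + (9/10 + 5)) = 4*(-6 + 59/10) = 4*(-1/10) = -2/5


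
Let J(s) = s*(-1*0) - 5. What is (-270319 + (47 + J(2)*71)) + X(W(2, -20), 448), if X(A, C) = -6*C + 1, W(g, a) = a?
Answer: -273314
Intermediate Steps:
J(s) = -5 (J(s) = s*0 - 5 = 0 - 5 = -5)
X(A, C) = 1 - 6*C
(-270319 + (47 + J(2)*71)) + X(W(2, -20), 448) = (-270319 + (47 - 5*71)) + (1 - 6*448) = (-270319 + (47 - 355)) + (1 - 2688) = (-270319 - 308) - 2687 = -270627 - 2687 = -273314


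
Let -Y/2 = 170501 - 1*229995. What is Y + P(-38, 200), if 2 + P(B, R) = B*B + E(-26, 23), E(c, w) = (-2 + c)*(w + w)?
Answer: 119142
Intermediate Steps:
E(c, w) = 2*w*(-2 + c) (E(c, w) = (-2 + c)*(2*w) = 2*w*(-2 + c))
Y = 118988 (Y = -2*(170501 - 1*229995) = -2*(170501 - 229995) = -2*(-59494) = 118988)
P(B, R) = -1290 + B² (P(B, R) = -2 + (B*B + 2*23*(-2 - 26)) = -2 + (B² + 2*23*(-28)) = -2 + (B² - 1288) = -2 + (-1288 + B²) = -1290 + B²)
Y + P(-38, 200) = 118988 + (-1290 + (-38)²) = 118988 + (-1290 + 1444) = 118988 + 154 = 119142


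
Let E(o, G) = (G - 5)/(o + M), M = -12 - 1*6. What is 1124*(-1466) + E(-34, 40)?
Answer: -85684803/52 ≈ -1.6478e+6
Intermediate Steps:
M = -18 (M = -12 - 6 = -18)
E(o, G) = (-5 + G)/(-18 + o) (E(o, G) = (G - 5)/(o - 18) = (-5 + G)/(-18 + o))
1124*(-1466) + E(-34, 40) = 1124*(-1466) + (-5 + 40)/(-18 - 34) = -1647784 + 35/(-52) = -1647784 - 1/52*35 = -1647784 - 35/52 = -85684803/52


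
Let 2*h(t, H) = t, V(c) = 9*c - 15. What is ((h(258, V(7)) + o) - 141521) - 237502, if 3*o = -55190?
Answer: -1191872/3 ≈ -3.9729e+5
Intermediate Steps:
o = -55190/3 (o = (⅓)*(-55190) = -55190/3 ≈ -18397.)
V(c) = -15 + 9*c
h(t, H) = t/2
((h(258, V(7)) + o) - 141521) - 237502 = (((½)*258 - 55190/3) - 141521) - 237502 = ((129 - 55190/3) - 141521) - 237502 = (-54803/3 - 141521) - 237502 = -479366/3 - 237502 = -1191872/3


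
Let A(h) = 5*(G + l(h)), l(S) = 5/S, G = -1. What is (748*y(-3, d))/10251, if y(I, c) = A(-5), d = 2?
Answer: -440/603 ≈ -0.72968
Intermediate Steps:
A(h) = -5 + 25/h (A(h) = 5*(-1 + 5/h) = -5 + 25/h)
y(I, c) = -10 (y(I, c) = -5 + 25/(-5) = -5 + 25*(-⅕) = -5 - 5 = -10)
(748*y(-3, d))/10251 = (748*(-10))/10251 = -7480*1/10251 = -440/603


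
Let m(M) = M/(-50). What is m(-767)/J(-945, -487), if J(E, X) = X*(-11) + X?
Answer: 767/243500 ≈ 0.0031499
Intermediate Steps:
J(E, X) = -10*X (J(E, X) = -11*X + X = -10*X)
m(M) = -M/50 (m(M) = M*(-1/50) = -M/50)
m(-767)/J(-945, -487) = (-1/50*(-767))/((-10*(-487))) = (767/50)/4870 = (767/50)*(1/4870) = 767/243500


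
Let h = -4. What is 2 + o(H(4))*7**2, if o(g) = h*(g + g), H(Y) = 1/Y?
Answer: -96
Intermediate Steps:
H(Y) = 1/Y
o(g) = -8*g (o(g) = -4*(g + g) = -8*g)
2 + o(H(4))*7**2 = 2 - 8/4*7**2 = 2 - 8*1/4*49 = 2 - 2*49 = 2 - 98 = -96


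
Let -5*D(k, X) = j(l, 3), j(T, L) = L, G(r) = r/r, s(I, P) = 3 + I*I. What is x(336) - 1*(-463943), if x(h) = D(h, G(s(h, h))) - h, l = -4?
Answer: 2318032/5 ≈ 4.6361e+5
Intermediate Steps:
s(I, P) = 3 + I²
G(r) = 1
D(k, X) = -⅗ (D(k, X) = -⅕*3 = -⅗)
x(h) = -⅗ - h
x(336) - 1*(-463943) = (-⅗ - 1*336) - 1*(-463943) = (-⅗ - 336) + 463943 = -1683/5 + 463943 = 2318032/5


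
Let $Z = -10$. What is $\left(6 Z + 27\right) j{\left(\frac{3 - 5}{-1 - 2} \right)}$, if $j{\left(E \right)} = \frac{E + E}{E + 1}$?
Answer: $- \frac{132}{5} \approx -26.4$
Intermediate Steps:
$j{\left(E \right)} = \frac{2 E}{1 + E}$
$\left(6 Z + 27\right) j{\left(\frac{3 - 5}{-1 - 2} \right)} = \left(6 \left(-10\right) + 27\right) \frac{2 \frac{3 - 5}{-1 - 2}}{1 + \frac{3 - 5}{-1 - 2}} = \left(-60 + 27\right) \frac{2 \left(- \frac{2}{-3}\right)}{1 - \frac{2}{-3}} = - 33 \frac{2 \left(\left(-2\right) \left(- \frac{1}{3}\right)\right)}{1 - - \frac{2}{3}} = - 33 \cdot 2 \cdot \frac{2}{3} \frac{1}{1 + \frac{2}{3}} = - 33 \cdot 2 \cdot \frac{2}{3} \frac{1}{\frac{5}{3}} = - 33 \cdot 2 \cdot \frac{2}{3} \cdot \frac{3}{5} = \left(-33\right) \frac{4}{5} = - \frac{132}{5}$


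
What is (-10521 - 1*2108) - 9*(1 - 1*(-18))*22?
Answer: -16391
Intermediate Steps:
(-10521 - 1*2108) - 9*(1 - 1*(-18))*22 = (-10521 - 2108) - 9*(1 + 18)*22 = -12629 - 9*19*22 = -12629 - 171*22 = -12629 - 1*3762 = -12629 - 3762 = -16391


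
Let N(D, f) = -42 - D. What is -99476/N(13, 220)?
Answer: 99476/55 ≈ 1808.7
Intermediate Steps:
-99476/N(13, 220) = -99476/(-42 - 1*13) = -99476/(-42 - 13) = -99476/(-55) = -99476*(-1/55) = 99476/55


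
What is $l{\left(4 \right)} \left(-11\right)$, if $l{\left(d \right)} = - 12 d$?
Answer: $528$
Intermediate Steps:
$l{\left(4 \right)} \left(-11\right) = \left(-12\right) 4 \left(-11\right) = \left(-48\right) \left(-11\right) = 528$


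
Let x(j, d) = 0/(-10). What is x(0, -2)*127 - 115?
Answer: -115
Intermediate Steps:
x(j, d) = 0 (x(j, d) = 0*(-⅒) = 0)
x(0, -2)*127 - 115 = 0*127 - 115 = 0 - 115 = -115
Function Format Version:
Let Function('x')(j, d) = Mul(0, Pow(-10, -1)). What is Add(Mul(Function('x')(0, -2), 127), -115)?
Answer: -115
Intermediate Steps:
Function('x')(j, d) = 0 (Function('x')(j, d) = Mul(0, Rational(-1, 10)) = 0)
Add(Mul(Function('x')(0, -2), 127), -115) = Add(Mul(0, 127), -115) = Add(0, -115) = -115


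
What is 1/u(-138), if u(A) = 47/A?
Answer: -138/47 ≈ -2.9362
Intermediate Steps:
1/u(-138) = 1/(47/(-138)) = 1/(47*(-1/138)) = 1/(-47/138) = -138/47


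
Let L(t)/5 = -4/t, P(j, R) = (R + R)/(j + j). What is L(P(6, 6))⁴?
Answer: 160000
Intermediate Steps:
P(j, R) = R/j (P(j, R) = (2*R)/((2*j)) = (2*R)*(1/(2*j)) = R/j)
L(t) = -20/t (L(t) = 5*(-4/t) = -20/t)
L(P(6, 6))⁴ = (-20/1)⁴ = (-20*1)⁴ = (-20)⁴ = 160000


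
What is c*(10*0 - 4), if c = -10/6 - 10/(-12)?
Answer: 10/3 ≈ 3.3333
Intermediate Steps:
c = -⅚ (c = -10*⅙ - 10*(-1/12) = -5/3 + ⅚ = -⅚ ≈ -0.83333)
c*(10*0 - 4) = -5*(10*0 - 4)/6 = -5*(0 - 4)/6 = -⅚*(-4) = 10/3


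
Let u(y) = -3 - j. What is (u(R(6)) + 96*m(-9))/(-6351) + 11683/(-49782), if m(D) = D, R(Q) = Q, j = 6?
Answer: -10246349/105388494 ≈ -0.097225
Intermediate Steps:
u(y) = -9 (u(y) = -3 - 1*6 = -3 - 6 = -9)
(u(R(6)) + 96*m(-9))/(-6351) + 11683/(-49782) = (-9 + 96*(-9))/(-6351) + 11683/(-49782) = (-9 - 864)*(-1/6351) + 11683*(-1/49782) = -873*(-1/6351) - 11683/49782 = 291/2117 - 11683/49782 = -10246349/105388494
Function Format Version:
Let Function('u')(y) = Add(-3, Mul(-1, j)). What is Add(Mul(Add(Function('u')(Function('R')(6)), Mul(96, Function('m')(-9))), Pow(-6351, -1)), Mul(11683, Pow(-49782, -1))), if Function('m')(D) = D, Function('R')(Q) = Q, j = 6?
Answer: Rational(-10246349, 105388494) ≈ -0.097225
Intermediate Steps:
Function('u')(y) = -9 (Function('u')(y) = Add(-3, Mul(-1, 6)) = Add(-3, -6) = -9)
Add(Mul(Add(Function('u')(Function('R')(6)), Mul(96, Function('m')(-9))), Pow(-6351, -1)), Mul(11683, Pow(-49782, -1))) = Add(Mul(Add(-9, Mul(96, -9)), Pow(-6351, -1)), Mul(11683, Pow(-49782, -1))) = Add(Mul(Add(-9, -864), Rational(-1, 6351)), Mul(11683, Rational(-1, 49782))) = Add(Mul(-873, Rational(-1, 6351)), Rational(-11683, 49782)) = Add(Rational(291, 2117), Rational(-11683, 49782)) = Rational(-10246349, 105388494)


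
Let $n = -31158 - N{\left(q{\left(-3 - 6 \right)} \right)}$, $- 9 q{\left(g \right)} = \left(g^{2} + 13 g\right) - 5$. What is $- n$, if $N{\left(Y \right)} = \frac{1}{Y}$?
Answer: $\frac{1277487}{41} \approx 31158.0$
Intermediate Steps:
$q{\left(g \right)} = \frac{5}{9} - \frac{13 g}{9} - \frac{g^{2}}{9}$ ($q{\left(g \right)} = - \frac{\left(g^{2} + 13 g\right) - 5}{9} = - \frac{-5 + g^{2} + 13 g}{9} = \frac{5}{9} - \frac{13 g}{9} - \frac{g^{2}}{9}$)
$n = - \frac{1277487}{41}$ ($n = -31158 - \frac{1}{\frac{5}{9} - \frac{13 \left(-3 - 6\right)}{9} - \frac{\left(-3 - 6\right)^{2}}{9}} = -31158 - \frac{1}{\frac{5}{9} - -13 - \frac{\left(-9\right)^{2}}{9}} = -31158 - \frac{1}{\frac{5}{9} + 13 - 9} = -31158 - \frac{1}{\frac{41}{9}} = -31158 - \frac{9}{41} = - \frac{1277487}{41} \approx -31158.0$)
$- n = \left(-1\right) \left(- \frac{1277487}{41}\right) = \frac{1277487}{41}$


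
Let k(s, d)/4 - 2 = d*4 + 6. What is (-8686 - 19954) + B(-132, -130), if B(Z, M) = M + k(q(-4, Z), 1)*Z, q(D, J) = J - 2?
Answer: -35106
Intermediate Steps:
q(D, J) = -2 + J
k(s, d) = 32 + 16*d (k(s, d) = 8 + 4*(d*4 + 6) = 8 + 4*(4*d + 6) = 8 + 4*(6 + 4*d) = 8 + (24 + 16*d) = 32 + 16*d)
B(Z, M) = M + 48*Z (B(Z, M) = M + (32 + 16*1)*Z = M + (32 + 16)*Z = M + 48*Z)
(-8686 - 19954) + B(-132, -130) = (-8686 - 19954) + (-130 + 48*(-132)) = -28640 + (-130 - 6336) = -28640 - 6466 = -35106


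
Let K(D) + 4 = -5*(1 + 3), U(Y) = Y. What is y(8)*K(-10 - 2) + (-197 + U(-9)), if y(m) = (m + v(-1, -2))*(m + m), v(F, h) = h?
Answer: -2510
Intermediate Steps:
K(D) = -24 (K(D) = -4 - 5*(1 + 3) = -4 - 5*4 = -4 - 20 = -24)
y(m) = 2*m*(-2 + m) (y(m) = (m - 2)*(m + m) = (-2 + m)*(2*m) = 2*m*(-2 + m))
y(8)*K(-10 - 2) + (-197 + U(-9)) = (2*8*(-2 + 8))*(-24) + (-197 - 9) = (2*8*6)*(-24) - 206 = 96*(-24) - 206 = -2304 - 206 = -2510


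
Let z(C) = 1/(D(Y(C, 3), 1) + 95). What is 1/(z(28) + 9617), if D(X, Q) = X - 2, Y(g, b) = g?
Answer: 121/1163658 ≈ 0.00010398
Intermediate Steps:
D(X, Q) = -2 + X
z(C) = 1/(93 + C) (z(C) = 1/((-2 + C) + 95) = 1/(93 + C))
1/(z(28) + 9617) = 1/(1/(93 + 28) + 9617) = 1/(1/121 + 9617) = 1/(1163658/121) = 121/1163658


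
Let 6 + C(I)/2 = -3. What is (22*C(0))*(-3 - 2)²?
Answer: -9900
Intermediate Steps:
C(I) = -18 (C(I) = -12 + 2*(-3) = -12 - 6 = -18)
(22*C(0))*(-3 - 2)² = (22*(-18))*(-3 - 2)² = -396*(-5)² = -396*25 = -9900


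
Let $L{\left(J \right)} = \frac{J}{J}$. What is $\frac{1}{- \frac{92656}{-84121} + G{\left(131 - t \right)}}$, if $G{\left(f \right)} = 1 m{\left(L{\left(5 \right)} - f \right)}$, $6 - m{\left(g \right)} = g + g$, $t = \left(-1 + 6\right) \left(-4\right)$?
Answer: $\frac{84121}{25833682} \approx 0.0032563$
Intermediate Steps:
$t = -20$ ($t = 5 \left(-4\right) = -20$)
$L{\left(J \right)} = 1$
$m{\left(g \right)} = 6 - 2 g$ ($m{\left(g \right)} = 6 - \left(g + g\right) = 6 - 2 g$)
$G{\left(f \right)} = 4 + 2 f$ ($G{\left(f \right)} = 1 \left(6 - 2 \left(1 - f\right)\right) = 1 \left(6 + \left(-2 + 2 f\right)\right) = 1 \left(4 + 2 f\right) = 4 + 2 f$)
$\frac{1}{- \frac{92656}{-84121} + G{\left(131 - t \right)}} = \frac{1}{- \frac{92656}{-84121} + \left(4 + 2 \left(131 - -20\right)\right)} = \frac{1}{\left(-92656\right) \left(- \frac{1}{84121}\right) + \left(4 + 2 \left(131 + 20\right)\right)} = \frac{1}{\frac{92656}{84121} + \left(4 + 2 \cdot 151\right)} = \frac{1}{\frac{92656}{84121} + \left(4 + 302\right)} = \frac{1}{\frac{92656}{84121} + 306} = \frac{1}{\frac{25833682}{84121}} = \frac{84121}{25833682}$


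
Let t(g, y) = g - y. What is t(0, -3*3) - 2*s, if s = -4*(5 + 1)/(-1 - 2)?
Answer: -7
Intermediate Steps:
s = 8 (s = -24/(-3) = -24*(-1)/3 = -4*(-2) = 8)
t(0, -3*3) - 2*s = (0 - (-3)*3) - 2*8 = (0 - 1*(-9)) - 16 = (0 + 9) - 16 = 9 - 16 = -7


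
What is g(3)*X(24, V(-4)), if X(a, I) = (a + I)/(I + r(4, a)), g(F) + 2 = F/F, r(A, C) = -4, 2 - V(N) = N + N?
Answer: -17/3 ≈ -5.6667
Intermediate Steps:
V(N) = 2 - 2*N (V(N) = 2 - (N + N) = 2 - 2*N)
g(F) = -1 (g(F) = -2 + F/F = -2 + 1 = -1)
X(a, I) = (I + a)/(-4 + I) (X(a, I) = (a + I)/(I - 4) = (I + a)/(-4 + I))
g(3)*X(24, V(-4)) = -((2 - 2*(-4)) + 24)/(-4 + (2 - 2*(-4))) = -((2 + 8) + 24)/(-4 + (2 + 8)) = -(10 + 24)/(-4 + 10) = -34/6 = -1*17/3 = -17/3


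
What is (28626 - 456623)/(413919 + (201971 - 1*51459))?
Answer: -427997/564431 ≈ -0.75828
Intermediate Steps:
(28626 - 456623)/(413919 + (201971 - 1*51459)) = -427997/(413919 + (201971 - 51459)) = -427997/(413919 + 150512) = -427997/564431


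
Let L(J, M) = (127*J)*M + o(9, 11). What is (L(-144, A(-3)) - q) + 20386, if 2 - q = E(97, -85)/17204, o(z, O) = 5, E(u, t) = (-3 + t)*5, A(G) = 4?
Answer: -20630343/391 ≈ -52763.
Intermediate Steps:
E(u, t) = -15 + 5*t
L(J, M) = 5 + 127*J*M (L(J, M) = (127*J)*M + 5 = 127*J*M + 5 = 5 + 127*J*M)
q = 792/391 (q = 2 - (-15 + 5*(-85))/17204 = 2 - (-15 - 425)/17204 = 2 - (-440)/17204 = 2 - 1*(-10/391) = 2 + 10/391 = 792/391 ≈ 2.0256)
(L(-144, A(-3)) - q) + 20386 = ((5 + 127*(-144)*4) - 1*792/391) + 20386 = ((5 - 73152) - 792/391) + 20386 = (-73147 - 792/391) + 20386 = -28601269/391 + 20386 = -20630343/391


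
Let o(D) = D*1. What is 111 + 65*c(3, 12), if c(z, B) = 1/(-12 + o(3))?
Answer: 934/9 ≈ 103.78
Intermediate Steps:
o(D) = D
c(z, B) = -1/9 (c(z, B) = 1/(-12 + 3) = 1/(-9) = -1/9)
111 + 65*c(3, 12) = 111 + 65*(-1/9) = 111 - 65/9 = 934/9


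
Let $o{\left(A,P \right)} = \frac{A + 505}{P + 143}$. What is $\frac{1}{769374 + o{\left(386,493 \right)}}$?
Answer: $\frac{212}{163107585} \approx 1.2998 \cdot 10^{-6}$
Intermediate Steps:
$o{\left(A,P \right)} = \frac{505 + A}{143 + P}$
$\frac{1}{769374 + o{\left(386,493 \right)}} = \frac{1}{769374 + \frac{505 + 386}{143 + 493}} = \frac{1}{769374 + \frac{1}{636} \cdot 891} = \frac{1}{769374 + \frac{297}{212}} = \frac{1}{\frac{163107585}{212}} = \frac{212}{163107585}$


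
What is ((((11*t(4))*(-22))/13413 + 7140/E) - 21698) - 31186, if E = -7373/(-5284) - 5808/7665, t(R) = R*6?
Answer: -534798476473500/12829073987 ≈ -41686.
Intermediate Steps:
t(R) = 6*R
E = 8608191/13500620 (E = -7373*(-1/5284) - 5808*1/7665 = 7373/5284 - 1936/2555 = 8608191/13500620 ≈ 0.63761)
((((11*t(4))*(-22))/13413 + 7140/E) - 21698) - 31186 = ((((11*(6*4))*(-22))/13413 + 7140/(8608191/13500620)) - 21698) - 31186 = ((((11*24)*(-22))*(1/13413) + 7140*(13500620/8608191)) - 21698) - 31186 = (((264*(-22))*(1/13413) + 32131475600/2869397) - 21698) - 31186 = ((-5808*1/13413 + 32131475600/2869397) - 21698) - 31186 = ((-1936/4471 + 32131475600/2869397) - 21698) - 31186 = (143654272255008/12829073987 - 21698) - 31186 = -134710975114918/12829073987 - 31186 = -534798476473500/12829073987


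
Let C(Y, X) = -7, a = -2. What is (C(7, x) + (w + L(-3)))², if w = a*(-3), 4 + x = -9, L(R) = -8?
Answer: 81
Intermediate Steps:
x = -13 (x = -4 - 9 = -13)
w = 6 (w = -2*(-3) = 6)
(C(7, x) + (w + L(-3)))² = (-7 + (6 - 8))² = (-7 - 2)² = (-9)² = 81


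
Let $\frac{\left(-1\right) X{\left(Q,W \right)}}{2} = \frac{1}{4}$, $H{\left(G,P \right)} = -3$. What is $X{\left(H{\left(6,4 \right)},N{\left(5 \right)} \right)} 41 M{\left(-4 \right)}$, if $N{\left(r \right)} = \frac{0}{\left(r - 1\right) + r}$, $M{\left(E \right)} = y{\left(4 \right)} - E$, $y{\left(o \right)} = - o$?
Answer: $0$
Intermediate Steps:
$M{\left(E \right)} = -4 - E$ ($M{\left(E \right)} = \left(-1\right) 4 - E = -4 - E$)
$N{\left(r \right)} = 0$ ($N{\left(r \right)} = \frac{0}{\left(-1 + r\right) + r} = \frac{0}{-1 + 2 r} = 0$)
$X{\left(Q,W \right)} = - \frac{1}{2}$ ($X{\left(Q,W \right)} = - \frac{2}{4} = \left(-2\right) \frac{1}{4} = - \frac{1}{2}$)
$X{\left(H{\left(6,4 \right)},N{\left(5 \right)} \right)} 41 M{\left(-4 \right)} = \left(- \frac{1}{2}\right) 41 \left(-4 - -4\right) = - \frac{41 \left(-4 + 4\right)}{2} = \left(- \frac{41}{2}\right) 0 = 0$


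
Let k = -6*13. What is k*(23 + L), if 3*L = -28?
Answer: -1066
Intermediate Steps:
k = -78
L = -28/3 (L = (1/3)*(-28) = -28/3 ≈ -9.3333)
k*(23 + L) = -78*(23 - 28/3) = -78*41/3 = -1066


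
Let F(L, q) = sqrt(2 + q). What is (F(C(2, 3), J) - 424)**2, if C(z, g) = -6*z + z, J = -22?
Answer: 179756 - 1696*I*sqrt(5) ≈ 1.7976e+5 - 3792.4*I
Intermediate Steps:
C(z, g) = -5*z
(F(C(2, 3), J) - 424)**2 = (sqrt(2 - 22) - 424)**2 = (sqrt(-20) - 424)**2 = (2*I*sqrt(5) - 424)**2 = (-424 + 2*I*sqrt(5))**2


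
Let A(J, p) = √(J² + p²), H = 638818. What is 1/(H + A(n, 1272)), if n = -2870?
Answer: 319409/204039291120 - √2463721/204039291120 ≈ 1.5577e-6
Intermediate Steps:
1/(H + A(n, 1272)) = 1/(638818 + √((-2870)² + 1272²)) = 1/(638818 + √(8236900 + 1617984)) = 1/(638818 + √9854884) = 1/(638818 + 2*√2463721)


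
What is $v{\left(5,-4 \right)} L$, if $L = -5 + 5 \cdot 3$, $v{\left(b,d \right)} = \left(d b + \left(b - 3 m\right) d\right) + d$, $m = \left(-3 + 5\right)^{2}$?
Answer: $40$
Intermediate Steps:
$m = 4$ ($m = 2^{2} = 4$)
$v{\left(b,d \right)} = d + b d + d \left(-12 + b\right)$ ($v{\left(b,d \right)} = \left(d b + \left(b - 12\right) d\right) + d = \left(b d + \left(b - 12\right) d\right) + d = \left(b d + \left(-12 + b\right) d\right) + d = \left(b d + d \left(-12 + b\right)\right) + d = d + b d + d \left(-12 + b\right)$)
$L = 10$ ($L = -5 + 15 = 10$)
$v{\left(5,-4 \right)} L = - 4 \left(-11 + 2 \cdot 5\right) 10 = - 4 \left(-11 + 10\right) 10 = \left(-4\right) \left(-1\right) 10 = 4 \cdot 10 = 40$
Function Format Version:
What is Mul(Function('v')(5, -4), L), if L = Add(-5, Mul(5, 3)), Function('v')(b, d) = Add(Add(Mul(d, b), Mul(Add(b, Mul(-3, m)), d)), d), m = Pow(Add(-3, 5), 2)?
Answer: 40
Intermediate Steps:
m = 4 (m = Pow(2, 2) = 4)
Function('v')(b, d) = Add(d, Mul(b, d), Mul(d, Add(-12, b))) (Function('v')(b, d) = Add(Add(Mul(d, b), Mul(Add(b, Mul(-3, 4)), d)), d) = Add(Add(Mul(b, d), Mul(Add(b, -12), d)), d) = Add(Add(Mul(b, d), Mul(Add(-12, b), d)), d) = Add(Add(Mul(b, d), Mul(d, Add(-12, b))), d) = Add(d, Mul(b, d), Mul(d, Add(-12, b))))
L = 10 (L = Add(-5, 15) = 10)
Mul(Function('v')(5, -4), L) = Mul(Mul(-4, Add(-11, Mul(2, 5))), 10) = Mul(Mul(-4, Add(-11, 10)), 10) = Mul(Mul(-4, -1), 10) = Mul(4, 10) = 40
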